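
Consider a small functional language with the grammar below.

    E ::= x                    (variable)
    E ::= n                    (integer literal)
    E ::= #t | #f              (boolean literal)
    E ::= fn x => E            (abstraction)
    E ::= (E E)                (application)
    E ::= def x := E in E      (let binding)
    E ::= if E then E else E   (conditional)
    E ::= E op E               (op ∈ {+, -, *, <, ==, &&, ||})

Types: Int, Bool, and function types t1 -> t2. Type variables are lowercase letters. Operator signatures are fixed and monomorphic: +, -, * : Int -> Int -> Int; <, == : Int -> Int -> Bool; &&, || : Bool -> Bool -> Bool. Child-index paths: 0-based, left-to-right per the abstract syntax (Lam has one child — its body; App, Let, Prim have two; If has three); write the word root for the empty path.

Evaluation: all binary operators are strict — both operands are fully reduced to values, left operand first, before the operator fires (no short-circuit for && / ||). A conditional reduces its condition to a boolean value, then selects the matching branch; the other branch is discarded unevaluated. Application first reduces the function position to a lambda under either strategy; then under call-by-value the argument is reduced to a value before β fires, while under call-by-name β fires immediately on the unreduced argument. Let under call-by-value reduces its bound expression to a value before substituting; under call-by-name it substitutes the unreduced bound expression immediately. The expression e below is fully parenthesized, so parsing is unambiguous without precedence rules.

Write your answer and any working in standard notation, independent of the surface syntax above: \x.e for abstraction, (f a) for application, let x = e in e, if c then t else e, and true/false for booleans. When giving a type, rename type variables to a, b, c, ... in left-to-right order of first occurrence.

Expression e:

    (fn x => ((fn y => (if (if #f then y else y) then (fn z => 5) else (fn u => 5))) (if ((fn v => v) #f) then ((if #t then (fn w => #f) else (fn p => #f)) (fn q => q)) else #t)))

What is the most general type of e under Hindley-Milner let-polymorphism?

Derivation:
  unify Bool ~ Bool
y : b
y : b
  unify b ~ b
  unify b ~ Bool
\z._ : c -> Int
\u._ : d -> Int
  unify c -> Int ~ d -> Int
  unify c ~ d
  unify Int ~ Int
\y._ : Bool -> d -> Int
v : e
\v._ : e -> e
  unify e -> e ~ Bool -> f
  unify e ~ Bool
  unify Bool ~ f
_ _ : Bool
  unify Bool ~ Bool
  unify Bool ~ Bool
\w._ : g -> Bool
\p._ : h -> Bool
  unify g -> Bool ~ h -> Bool
  unify g ~ h
  unify Bool ~ Bool
q : i
\q._ : i -> i
  unify h -> Bool ~ (i -> i) -> j
  unify h ~ i -> i
  unify Bool ~ j
_ _ : Bool
  unify Bool ~ Bool
  unify Bool -> d -> Int ~ Bool -> k
  unify Bool ~ Bool
  unify d -> Int ~ k
_ _ : d -> Int
\x._ : a -> d -> Int

Answer: a -> b -> Int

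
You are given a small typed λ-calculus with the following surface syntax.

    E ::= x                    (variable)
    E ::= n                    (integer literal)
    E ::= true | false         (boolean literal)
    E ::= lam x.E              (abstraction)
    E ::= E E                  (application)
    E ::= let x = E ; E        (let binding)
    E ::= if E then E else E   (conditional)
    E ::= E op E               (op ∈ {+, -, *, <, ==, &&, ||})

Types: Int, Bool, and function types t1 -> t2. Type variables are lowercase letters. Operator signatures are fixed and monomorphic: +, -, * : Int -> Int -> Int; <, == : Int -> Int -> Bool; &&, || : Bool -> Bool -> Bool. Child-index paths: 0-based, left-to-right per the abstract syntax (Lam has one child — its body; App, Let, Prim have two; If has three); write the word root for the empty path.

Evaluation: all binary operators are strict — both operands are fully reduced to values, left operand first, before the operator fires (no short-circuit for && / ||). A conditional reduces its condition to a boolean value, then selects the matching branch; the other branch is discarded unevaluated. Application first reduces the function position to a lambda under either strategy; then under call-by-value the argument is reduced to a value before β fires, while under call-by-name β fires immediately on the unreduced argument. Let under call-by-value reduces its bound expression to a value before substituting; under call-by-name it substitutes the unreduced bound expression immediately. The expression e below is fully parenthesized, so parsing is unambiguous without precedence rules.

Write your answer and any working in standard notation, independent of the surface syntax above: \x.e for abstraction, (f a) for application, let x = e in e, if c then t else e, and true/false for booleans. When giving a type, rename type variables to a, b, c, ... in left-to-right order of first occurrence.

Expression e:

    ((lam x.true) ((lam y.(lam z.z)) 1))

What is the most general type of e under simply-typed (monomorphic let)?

Answer: Bool

Derivation:
\x._ : a -> Bool
z : c
\z._ : c -> c
\y._ : b -> c -> c
  unify b -> c -> c ~ Int -> d
  unify b ~ Int
  unify c -> c ~ d
_ _ : c -> c
  unify a -> Bool ~ (c -> c) -> e
  unify a ~ c -> c
  unify Bool ~ e
_ _ : Bool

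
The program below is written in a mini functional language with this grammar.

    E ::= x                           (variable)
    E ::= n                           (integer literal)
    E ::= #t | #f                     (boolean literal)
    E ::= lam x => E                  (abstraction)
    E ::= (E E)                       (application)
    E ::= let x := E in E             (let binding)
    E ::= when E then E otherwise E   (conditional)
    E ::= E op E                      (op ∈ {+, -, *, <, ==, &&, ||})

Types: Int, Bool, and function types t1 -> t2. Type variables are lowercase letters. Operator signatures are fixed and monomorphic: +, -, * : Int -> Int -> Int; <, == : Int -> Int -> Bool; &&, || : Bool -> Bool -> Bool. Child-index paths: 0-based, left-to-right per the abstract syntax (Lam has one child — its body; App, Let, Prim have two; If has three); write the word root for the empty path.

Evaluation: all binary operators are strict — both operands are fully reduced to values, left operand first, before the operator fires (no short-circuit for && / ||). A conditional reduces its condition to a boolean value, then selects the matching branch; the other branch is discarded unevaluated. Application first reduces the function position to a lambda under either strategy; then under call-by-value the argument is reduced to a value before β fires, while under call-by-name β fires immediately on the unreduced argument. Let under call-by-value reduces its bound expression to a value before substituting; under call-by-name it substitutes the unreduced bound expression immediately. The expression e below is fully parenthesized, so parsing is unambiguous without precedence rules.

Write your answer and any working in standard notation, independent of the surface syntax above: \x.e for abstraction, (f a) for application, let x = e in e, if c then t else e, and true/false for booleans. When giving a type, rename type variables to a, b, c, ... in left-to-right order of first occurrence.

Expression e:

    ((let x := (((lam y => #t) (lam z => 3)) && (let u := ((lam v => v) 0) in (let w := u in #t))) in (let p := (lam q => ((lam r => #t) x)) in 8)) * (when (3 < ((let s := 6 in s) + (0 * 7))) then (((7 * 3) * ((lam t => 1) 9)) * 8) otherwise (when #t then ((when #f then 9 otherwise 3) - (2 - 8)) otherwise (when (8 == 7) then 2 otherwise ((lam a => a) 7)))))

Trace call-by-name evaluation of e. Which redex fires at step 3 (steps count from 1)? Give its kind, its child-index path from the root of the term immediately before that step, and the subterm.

Working:
step 0: ((let x = (((\y.true) (\z.3)) && (let u = ((\v.v) 0) in (let w = u in true))) in (let p = (\q.((\r.true) x)) in 8)) * (if (3 < ((let s = 6 in s) + (0 * 7))) then (((7 * 3) * ((\t.1) 9)) * 8) else (if true then ((if false then 9 else 3) - (2 - 8)) else (if (8 == 7) then 2 else ((\a.a) 7)))))
step 1: [let@0] ((let p = (\q.((\r.true) (((\y.true) (\z.3)) && (let u = ((\v.v) 0) in (let w = u in true))))) in 8) * (if (3 < ((let s = 6 in s) + (0 * 7))) then (((7 * 3) * ((\t.1) 9)) * 8) else (if true then ((if false then 9 else 3) - (2 - 8)) else (if (8 == 7) then 2 else ((\a.a) 7)))))
step 2: [let@0] (8 * (if (3 < ((let s = 6 in s) + (0 * 7))) then (((7 * 3) * ((\t.1) 9)) * 8) else (if true then ((if false then 9 else 3) - (2 - 8)) else (if (8 == 7) then 2 else ((\a.a) 7)))))
step 3: [let@1.0.1.0] (8 * (if (3 < (6 + (0 * 7))) then (((7 * 3) * ((\t.1) 9)) * 8) else (if true then ((if false then 9 else 3) - (2 - 8)) else (if (8 == 7) then 2 else ((\a.a) 7)))))

Answer: let at 1.0.1.0 : (let s = 6 in s)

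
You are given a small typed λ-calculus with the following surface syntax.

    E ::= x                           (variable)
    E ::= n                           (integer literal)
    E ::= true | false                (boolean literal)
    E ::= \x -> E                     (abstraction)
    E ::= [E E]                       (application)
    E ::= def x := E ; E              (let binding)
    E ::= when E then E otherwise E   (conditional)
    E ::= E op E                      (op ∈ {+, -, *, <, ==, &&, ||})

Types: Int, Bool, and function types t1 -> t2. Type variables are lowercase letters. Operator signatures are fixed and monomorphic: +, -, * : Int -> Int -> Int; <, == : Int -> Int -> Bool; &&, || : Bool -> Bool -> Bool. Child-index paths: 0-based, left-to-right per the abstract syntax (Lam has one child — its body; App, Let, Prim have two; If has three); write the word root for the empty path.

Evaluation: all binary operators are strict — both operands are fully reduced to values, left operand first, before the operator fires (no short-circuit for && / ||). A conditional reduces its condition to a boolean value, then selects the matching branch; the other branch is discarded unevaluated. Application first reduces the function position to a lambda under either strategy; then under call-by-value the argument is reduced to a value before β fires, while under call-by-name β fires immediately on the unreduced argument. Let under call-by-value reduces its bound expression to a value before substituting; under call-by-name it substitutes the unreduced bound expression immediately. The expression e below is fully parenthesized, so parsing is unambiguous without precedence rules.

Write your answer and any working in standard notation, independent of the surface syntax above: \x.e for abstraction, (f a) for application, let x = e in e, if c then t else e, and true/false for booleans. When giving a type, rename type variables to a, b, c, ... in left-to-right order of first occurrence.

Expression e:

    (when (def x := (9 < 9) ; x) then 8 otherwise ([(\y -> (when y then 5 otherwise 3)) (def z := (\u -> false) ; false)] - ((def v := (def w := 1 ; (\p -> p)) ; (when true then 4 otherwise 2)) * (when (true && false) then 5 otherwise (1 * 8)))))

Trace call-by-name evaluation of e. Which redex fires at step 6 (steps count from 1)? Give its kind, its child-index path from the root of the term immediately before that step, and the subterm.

Answer: if at 0 : (if false then 5 else 3)

Working:
step 0: (if (let x = (9 < 9) in x) then 8 else (((\y.(if y then 5 else 3)) (let z = (\u.false) in false)) - ((let v = (let w = 1 in (\p.p)) in (if true then 4 else 2)) * (if (true && false) then 5 else (1 * 8)))))
step 1: [let@0] (if (9 < 9) then 8 else (((\y.(if y then 5 else 3)) (let z = (\u.false) in false)) - ((let v = (let w = 1 in (\p.p)) in (if true then 4 else 2)) * (if (true && false) then 5 else (1 * 8)))))
step 2: [delta@0] (if false then 8 else (((\y.(if y then 5 else 3)) (let z = (\u.false) in false)) - ((let v = (let w = 1 in (\p.p)) in (if true then 4 else 2)) * (if (true && false) then 5 else (1 * 8)))))
step 3: [if@root] (((\y.(if y then 5 else 3)) (let z = (\u.false) in false)) - ((let v = (let w = 1 in (\p.p)) in (if true then 4 else 2)) * (if (true && false) then 5 else (1 * 8))))
step 4: [beta@0] ((if (let z = (\u.false) in false) then 5 else 3) - ((let v = (let w = 1 in (\p.p)) in (if true then 4 else 2)) * (if (true && false) then 5 else (1 * 8))))
step 5: [let@0.0] ((if false then 5 else 3) - ((let v = (let w = 1 in (\p.p)) in (if true then 4 else 2)) * (if (true && false) then 5 else (1 * 8))))
step 6: [if@0] (3 - ((let v = (let w = 1 in (\p.p)) in (if true then 4 else 2)) * (if (true && false) then 5 else (1 * 8))))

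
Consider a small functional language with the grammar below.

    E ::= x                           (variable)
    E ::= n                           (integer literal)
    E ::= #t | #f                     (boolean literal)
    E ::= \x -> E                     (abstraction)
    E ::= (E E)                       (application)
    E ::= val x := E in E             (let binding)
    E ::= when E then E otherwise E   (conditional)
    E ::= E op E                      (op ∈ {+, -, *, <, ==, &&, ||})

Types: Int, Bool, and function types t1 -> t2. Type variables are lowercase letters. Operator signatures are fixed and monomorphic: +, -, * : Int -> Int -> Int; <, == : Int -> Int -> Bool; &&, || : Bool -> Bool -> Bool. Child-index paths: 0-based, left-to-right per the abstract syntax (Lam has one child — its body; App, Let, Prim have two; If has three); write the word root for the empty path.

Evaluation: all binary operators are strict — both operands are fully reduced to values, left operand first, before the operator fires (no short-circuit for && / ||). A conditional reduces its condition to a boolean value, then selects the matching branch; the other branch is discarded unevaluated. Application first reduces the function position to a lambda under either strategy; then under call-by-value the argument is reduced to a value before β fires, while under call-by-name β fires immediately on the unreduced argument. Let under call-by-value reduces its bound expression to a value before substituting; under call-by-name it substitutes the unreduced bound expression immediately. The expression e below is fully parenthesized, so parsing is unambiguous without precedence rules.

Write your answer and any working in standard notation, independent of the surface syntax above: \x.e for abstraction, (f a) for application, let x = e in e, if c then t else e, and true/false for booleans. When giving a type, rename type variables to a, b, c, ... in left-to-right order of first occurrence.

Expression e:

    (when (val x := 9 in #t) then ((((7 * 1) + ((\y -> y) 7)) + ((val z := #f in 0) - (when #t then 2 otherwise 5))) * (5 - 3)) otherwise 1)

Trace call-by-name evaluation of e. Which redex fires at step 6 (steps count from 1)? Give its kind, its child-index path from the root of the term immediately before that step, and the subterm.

Derivation:
step 0: (if (let x = 9 in true) then ((((7 * 1) + ((\y.y) 7)) + ((let z = false in 0) - (if true then 2 else 5))) * (5 - 3)) else 1)
step 1: [let@0] (if true then ((((7 * 1) + ((\y.y) 7)) + ((let z = false in 0) - (if true then 2 else 5))) * (5 - 3)) else 1)
step 2: [if@root] ((((7 * 1) + ((\y.y) 7)) + ((let z = false in 0) - (if true then 2 else 5))) * (5 - 3))
step 3: [delta@0.0.0] (((7 + ((\y.y) 7)) + ((let z = false in 0) - (if true then 2 else 5))) * (5 - 3))
step 4: [beta@0.0.1] (((7 + 7) + ((let z = false in 0) - (if true then 2 else 5))) * (5 - 3))
step 5: [delta@0.0] ((14 + ((let z = false in 0) - (if true then 2 else 5))) * (5 - 3))
step 6: [let@0.1.0] ((14 + (0 - (if true then 2 else 5))) * (5 - 3))

Answer: let at 0.1.0 : (let z = false in 0)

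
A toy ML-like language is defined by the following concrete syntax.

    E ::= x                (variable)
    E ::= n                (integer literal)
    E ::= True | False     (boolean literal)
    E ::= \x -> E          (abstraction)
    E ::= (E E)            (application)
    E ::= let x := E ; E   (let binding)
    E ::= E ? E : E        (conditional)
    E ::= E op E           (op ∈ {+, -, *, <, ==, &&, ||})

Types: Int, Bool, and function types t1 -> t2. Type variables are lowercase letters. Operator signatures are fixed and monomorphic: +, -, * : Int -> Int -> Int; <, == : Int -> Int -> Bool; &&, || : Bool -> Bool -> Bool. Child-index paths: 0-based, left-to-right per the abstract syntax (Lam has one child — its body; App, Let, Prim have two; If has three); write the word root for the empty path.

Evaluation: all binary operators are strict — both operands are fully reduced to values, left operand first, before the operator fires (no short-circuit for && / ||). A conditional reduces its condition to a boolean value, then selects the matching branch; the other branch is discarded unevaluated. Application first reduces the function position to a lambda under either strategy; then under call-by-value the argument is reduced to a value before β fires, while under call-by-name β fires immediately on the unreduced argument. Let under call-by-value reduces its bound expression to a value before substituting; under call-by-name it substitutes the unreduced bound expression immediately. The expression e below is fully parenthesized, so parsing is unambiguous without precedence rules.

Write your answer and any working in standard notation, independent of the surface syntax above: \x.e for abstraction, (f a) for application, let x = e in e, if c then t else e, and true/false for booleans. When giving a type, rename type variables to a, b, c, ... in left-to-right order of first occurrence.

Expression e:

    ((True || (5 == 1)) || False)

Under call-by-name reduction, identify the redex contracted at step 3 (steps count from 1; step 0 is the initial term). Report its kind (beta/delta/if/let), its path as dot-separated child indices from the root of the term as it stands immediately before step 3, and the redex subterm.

Working:
step 0: ((true || (5 == 1)) || false)
step 1: [delta@0.1] ((true || false) || false)
step 2: [delta@0] (true || false)
step 3: [delta@root] true

Answer: delta at root : (true || false)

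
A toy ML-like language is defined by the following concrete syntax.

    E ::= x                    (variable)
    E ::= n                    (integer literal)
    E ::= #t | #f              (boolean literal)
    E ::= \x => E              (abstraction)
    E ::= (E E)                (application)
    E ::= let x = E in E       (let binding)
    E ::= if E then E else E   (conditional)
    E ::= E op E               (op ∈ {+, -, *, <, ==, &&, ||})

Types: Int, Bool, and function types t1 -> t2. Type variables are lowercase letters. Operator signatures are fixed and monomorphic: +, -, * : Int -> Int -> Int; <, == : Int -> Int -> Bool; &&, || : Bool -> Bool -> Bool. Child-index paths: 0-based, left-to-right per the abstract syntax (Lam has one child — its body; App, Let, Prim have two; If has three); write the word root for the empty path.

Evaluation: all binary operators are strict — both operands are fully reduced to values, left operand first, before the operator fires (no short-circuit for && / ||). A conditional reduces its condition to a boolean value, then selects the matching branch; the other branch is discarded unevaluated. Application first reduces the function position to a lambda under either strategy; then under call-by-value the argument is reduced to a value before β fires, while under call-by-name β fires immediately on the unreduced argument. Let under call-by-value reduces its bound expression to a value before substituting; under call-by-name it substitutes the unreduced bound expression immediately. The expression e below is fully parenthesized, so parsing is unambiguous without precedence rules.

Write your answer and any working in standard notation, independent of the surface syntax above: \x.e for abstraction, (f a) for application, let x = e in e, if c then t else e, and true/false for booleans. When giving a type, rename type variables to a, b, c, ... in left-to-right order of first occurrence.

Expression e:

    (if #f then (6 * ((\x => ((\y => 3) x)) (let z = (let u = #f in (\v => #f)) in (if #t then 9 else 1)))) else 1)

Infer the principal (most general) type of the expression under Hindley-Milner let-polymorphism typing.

Answer: Int

Trace:
  unify Bool ~ Bool
  unify Int ~ Int
\y._ : b -> Int
x : a
  unify b -> Int ~ a -> c
  unify b ~ a
  unify Int ~ c
_ _ : Int
\x._ : a -> Int
let u : Bool
\v._ : d -> Bool
let z : forall. d -> Bool
  unify Bool ~ Bool
  unify Int ~ Int
  unify a -> Int ~ Int -> e
  unify a ~ Int
  unify Int ~ e
_ _ : Int
  unify Int ~ Int
  unify Int ~ Int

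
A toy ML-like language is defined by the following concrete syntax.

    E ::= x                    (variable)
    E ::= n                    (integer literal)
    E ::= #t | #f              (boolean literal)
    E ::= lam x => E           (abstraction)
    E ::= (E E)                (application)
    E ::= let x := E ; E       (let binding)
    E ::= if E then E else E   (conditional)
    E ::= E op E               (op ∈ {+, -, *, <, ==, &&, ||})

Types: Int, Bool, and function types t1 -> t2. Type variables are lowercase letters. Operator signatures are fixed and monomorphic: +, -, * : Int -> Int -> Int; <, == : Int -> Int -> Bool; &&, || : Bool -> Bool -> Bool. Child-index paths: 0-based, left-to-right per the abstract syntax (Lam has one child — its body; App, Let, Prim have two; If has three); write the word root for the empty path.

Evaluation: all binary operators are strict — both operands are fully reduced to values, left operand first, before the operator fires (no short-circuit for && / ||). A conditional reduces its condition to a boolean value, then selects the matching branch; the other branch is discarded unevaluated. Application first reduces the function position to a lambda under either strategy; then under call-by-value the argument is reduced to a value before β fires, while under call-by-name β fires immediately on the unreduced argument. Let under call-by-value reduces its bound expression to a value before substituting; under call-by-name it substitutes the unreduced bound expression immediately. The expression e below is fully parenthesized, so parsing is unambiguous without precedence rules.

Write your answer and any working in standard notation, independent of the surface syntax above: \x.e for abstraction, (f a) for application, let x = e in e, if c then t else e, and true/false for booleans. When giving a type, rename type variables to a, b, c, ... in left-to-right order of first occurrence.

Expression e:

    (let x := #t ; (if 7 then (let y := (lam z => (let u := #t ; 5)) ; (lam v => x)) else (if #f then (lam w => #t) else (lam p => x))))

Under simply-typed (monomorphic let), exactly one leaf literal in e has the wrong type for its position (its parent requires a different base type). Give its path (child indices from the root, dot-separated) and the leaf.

Answer: 1.0 : 7

Working:
let x : Bool
  unify Int ~ Bool
  FAIL: mismatch Int ~ Bool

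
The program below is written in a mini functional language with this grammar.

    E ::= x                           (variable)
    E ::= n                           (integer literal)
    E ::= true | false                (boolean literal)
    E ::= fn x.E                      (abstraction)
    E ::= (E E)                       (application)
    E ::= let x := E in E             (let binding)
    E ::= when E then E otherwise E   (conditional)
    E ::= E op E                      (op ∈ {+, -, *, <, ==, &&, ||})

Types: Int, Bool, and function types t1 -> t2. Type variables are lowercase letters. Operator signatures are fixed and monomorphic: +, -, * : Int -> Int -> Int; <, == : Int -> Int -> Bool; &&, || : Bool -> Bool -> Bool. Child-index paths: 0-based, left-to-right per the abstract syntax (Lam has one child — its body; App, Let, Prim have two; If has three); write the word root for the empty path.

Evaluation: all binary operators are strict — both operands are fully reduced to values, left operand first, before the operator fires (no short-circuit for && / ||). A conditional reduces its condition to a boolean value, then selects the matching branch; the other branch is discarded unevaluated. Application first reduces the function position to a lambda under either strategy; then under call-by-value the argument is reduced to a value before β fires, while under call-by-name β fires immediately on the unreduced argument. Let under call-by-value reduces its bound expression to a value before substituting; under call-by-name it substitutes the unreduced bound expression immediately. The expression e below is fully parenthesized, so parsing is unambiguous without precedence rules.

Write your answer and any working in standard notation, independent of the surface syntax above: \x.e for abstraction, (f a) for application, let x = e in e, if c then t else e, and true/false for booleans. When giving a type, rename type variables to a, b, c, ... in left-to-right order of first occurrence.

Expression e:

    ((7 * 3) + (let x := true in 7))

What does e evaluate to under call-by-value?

Derivation:
step 0: ((7 * 3) + (let x = true in 7))
step 1: [delta@0] (21 + (let x = true in 7))
step 2: [let@1] (21 + 7)
step 3: [delta@root] 28

Answer: 28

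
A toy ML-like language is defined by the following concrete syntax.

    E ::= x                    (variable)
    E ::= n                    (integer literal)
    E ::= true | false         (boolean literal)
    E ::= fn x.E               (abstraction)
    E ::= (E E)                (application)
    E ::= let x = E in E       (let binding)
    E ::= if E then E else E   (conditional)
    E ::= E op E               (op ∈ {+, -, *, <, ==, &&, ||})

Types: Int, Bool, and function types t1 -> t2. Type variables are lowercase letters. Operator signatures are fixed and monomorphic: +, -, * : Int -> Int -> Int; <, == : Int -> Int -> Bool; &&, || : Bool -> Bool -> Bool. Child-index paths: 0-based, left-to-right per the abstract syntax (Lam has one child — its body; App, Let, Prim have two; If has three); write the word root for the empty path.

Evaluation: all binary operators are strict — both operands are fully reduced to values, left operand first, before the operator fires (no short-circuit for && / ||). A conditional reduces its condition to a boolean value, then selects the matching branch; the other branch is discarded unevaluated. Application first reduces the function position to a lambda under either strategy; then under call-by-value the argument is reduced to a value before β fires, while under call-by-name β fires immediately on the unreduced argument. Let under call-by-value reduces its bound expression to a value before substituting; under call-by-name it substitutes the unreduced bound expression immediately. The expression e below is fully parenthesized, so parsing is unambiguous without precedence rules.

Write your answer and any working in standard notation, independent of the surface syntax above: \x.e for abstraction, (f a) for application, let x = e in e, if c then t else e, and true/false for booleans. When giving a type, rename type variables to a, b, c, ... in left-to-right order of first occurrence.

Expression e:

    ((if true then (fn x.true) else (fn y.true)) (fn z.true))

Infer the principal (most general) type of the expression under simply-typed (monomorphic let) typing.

Working:
  unify Bool ~ Bool
\x._ : a -> Bool
\y._ : b -> Bool
  unify a -> Bool ~ b -> Bool
  unify a ~ b
  unify Bool ~ Bool
\z._ : c -> Bool
  unify b -> Bool ~ (c -> Bool) -> d
  unify b ~ c -> Bool
  unify Bool ~ d
_ _ : Bool

Answer: Bool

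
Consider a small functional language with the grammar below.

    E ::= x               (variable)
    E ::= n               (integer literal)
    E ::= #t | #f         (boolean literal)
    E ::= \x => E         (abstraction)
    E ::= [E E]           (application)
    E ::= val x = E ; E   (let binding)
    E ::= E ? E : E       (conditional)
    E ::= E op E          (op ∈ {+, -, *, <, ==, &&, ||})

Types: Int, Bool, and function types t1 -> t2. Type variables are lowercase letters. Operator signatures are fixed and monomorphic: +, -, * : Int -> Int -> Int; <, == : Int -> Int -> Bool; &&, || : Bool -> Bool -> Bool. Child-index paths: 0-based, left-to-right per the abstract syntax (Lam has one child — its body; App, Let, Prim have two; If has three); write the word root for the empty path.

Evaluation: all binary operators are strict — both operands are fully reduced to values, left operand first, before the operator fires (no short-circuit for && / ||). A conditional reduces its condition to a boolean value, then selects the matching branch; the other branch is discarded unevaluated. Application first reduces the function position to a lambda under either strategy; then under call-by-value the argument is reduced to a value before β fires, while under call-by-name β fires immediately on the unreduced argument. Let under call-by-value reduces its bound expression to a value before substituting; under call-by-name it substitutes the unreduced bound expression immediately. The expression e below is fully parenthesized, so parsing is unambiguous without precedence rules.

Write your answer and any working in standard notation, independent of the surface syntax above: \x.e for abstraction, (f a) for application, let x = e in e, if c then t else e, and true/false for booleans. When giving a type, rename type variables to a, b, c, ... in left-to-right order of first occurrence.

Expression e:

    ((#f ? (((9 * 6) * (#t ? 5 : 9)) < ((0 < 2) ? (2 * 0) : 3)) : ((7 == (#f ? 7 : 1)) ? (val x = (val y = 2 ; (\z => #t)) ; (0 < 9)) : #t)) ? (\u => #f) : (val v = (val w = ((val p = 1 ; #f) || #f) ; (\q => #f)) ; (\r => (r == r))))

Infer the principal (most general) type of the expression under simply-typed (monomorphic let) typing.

Working:
  unify Bool ~ Bool
  unify Int ~ Int
  unify Int ~ Int
  unify Int ~ Int
  unify Bool ~ Bool
  unify Int ~ Int
  unify Int ~ Int
  unify Int ~ Int
  unify Int ~ Int
  unify Int ~ Int
  unify Bool ~ Bool
  unify Int ~ Int
  unify Int ~ Int
  unify Int ~ Int
  unify Int ~ Int
  unify Int ~ Int
  unify Bool ~ Bool
  unify Int ~ Int
  unify Int ~ Int
  unify Bool ~ Bool
let y : Int
\z._ : a -> Bool
let x : a -> Bool
  unify Int ~ Int
  unify Int ~ Int
  unify Bool ~ Bool
  unify Bool ~ Bool
  unify Bool ~ Bool
\u._ : b -> Bool
let p : Int
  unify Bool ~ Bool
  unify Bool ~ Bool
let w : Bool
\q._ : c -> Bool
let v : c -> Bool
r : d
  unify d ~ Int
r : Int
  unify Int ~ Int
\r._ : Int -> Bool
  unify b -> Bool ~ Int -> Bool
  unify b ~ Int
  unify Bool ~ Bool

Answer: Int -> Bool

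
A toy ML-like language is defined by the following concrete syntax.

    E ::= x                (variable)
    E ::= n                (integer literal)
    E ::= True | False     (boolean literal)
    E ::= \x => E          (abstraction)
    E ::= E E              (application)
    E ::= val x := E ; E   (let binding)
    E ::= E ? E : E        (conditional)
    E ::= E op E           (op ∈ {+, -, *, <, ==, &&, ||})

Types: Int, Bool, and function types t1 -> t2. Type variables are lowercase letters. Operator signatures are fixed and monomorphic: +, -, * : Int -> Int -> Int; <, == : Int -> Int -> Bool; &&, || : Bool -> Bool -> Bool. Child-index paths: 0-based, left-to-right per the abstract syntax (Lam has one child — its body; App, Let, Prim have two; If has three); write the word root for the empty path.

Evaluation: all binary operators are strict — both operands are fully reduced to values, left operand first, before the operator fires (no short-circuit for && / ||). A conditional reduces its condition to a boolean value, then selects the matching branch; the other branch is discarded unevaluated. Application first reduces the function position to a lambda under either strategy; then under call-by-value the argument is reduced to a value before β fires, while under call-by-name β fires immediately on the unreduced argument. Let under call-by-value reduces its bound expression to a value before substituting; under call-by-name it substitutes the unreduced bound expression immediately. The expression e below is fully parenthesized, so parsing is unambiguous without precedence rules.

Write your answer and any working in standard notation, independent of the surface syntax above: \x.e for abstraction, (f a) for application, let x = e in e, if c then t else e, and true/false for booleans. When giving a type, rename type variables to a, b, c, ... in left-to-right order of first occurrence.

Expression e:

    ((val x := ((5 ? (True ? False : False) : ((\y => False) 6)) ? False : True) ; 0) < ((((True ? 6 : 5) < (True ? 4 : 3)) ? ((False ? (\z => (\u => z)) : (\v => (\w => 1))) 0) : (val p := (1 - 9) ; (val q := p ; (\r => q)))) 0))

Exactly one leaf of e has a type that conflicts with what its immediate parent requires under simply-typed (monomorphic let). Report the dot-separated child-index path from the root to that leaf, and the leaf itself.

Derivation:
  unify Int ~ Bool
  FAIL: mismatch Int ~ Bool

Answer: 0.0.0.0 : 5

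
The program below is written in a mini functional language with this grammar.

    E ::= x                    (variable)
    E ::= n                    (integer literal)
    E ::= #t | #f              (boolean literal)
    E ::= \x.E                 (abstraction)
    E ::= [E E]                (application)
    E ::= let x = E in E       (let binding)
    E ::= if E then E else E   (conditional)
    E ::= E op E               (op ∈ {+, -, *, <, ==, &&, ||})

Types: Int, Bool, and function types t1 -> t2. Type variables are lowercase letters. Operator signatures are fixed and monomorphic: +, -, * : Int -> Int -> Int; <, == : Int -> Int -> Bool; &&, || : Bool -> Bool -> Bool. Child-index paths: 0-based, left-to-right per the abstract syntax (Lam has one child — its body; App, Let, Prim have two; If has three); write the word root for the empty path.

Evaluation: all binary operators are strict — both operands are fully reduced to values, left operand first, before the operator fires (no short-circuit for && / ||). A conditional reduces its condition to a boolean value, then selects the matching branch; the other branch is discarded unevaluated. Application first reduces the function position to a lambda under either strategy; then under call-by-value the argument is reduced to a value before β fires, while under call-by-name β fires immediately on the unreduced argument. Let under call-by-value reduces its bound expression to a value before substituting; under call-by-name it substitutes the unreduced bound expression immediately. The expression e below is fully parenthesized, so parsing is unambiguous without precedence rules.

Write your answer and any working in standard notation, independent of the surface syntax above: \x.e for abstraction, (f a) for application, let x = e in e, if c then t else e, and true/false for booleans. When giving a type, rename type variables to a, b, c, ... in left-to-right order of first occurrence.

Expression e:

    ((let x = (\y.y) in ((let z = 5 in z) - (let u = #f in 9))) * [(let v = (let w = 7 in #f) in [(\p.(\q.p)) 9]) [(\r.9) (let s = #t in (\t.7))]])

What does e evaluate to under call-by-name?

Answer: -36

Working:
step 0: ((let x = (\y.y) in ((let z = 5 in z) - (let u = false in 9))) * ((let v = (let w = 7 in false) in ((\p.(\q.p)) 9)) ((\r.9) (let s = true in (\t.7)))))
step 1: [let@0] (((let z = 5 in z) - (let u = false in 9)) * ((let v = (let w = 7 in false) in ((\p.(\q.p)) 9)) ((\r.9) (let s = true in (\t.7)))))
step 2: [let@0.0] ((5 - (let u = false in 9)) * ((let v = (let w = 7 in false) in ((\p.(\q.p)) 9)) ((\r.9) (let s = true in (\t.7)))))
step 3: [let@0.1] ((5 - 9) * ((let v = (let w = 7 in false) in ((\p.(\q.p)) 9)) ((\r.9) (let s = true in (\t.7)))))
step 4: [delta@0] (-4 * ((let v = (let w = 7 in false) in ((\p.(\q.p)) 9)) ((\r.9) (let s = true in (\t.7)))))
step 5: [let@1.0] (-4 * (((\p.(\q.p)) 9) ((\r.9) (let s = true in (\t.7)))))
step 6: [beta@1.0] (-4 * ((\q.9) ((\r.9) (let s = true in (\t.7)))))
step 7: [beta@1] (-4 * 9)
step 8: [delta@root] -36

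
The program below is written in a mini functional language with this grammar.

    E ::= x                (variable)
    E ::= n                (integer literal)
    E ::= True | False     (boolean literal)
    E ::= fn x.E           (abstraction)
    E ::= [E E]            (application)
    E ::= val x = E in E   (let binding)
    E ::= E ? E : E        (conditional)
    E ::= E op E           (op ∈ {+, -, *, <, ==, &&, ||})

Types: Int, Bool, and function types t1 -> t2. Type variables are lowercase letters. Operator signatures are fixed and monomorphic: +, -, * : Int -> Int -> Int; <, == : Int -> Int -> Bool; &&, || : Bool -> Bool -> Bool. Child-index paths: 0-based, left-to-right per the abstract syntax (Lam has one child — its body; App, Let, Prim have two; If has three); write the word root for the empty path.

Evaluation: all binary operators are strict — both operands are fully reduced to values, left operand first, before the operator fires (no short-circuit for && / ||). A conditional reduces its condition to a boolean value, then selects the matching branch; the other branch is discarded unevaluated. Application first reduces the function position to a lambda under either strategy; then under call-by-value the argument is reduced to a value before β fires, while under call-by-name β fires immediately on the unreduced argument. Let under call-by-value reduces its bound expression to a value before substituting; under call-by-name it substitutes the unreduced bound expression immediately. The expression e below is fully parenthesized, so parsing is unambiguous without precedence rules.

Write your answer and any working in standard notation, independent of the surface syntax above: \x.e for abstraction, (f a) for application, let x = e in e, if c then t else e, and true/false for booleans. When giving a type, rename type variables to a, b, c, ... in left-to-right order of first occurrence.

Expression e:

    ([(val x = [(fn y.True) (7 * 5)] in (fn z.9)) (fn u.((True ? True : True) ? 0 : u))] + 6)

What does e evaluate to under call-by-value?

Answer: 15

Trace:
step 0: (((let x = ((\y.true) (7 * 5)) in (\z.9)) (\u.(if (if true then true else true) then 0 else u))) + 6)
step 1: [delta@0.0.0.1] (((let x = ((\y.true) 35) in (\z.9)) (\u.(if (if true then true else true) then 0 else u))) + 6)
step 2: [beta@0.0.0] (((let x = true in (\z.9)) (\u.(if (if true then true else true) then 0 else u))) + 6)
step 3: [let@0.0] (((\z.9) (\u.(if (if true then true else true) then 0 else u))) + 6)
step 4: [beta@0] (9 + 6)
step 5: [delta@root] 15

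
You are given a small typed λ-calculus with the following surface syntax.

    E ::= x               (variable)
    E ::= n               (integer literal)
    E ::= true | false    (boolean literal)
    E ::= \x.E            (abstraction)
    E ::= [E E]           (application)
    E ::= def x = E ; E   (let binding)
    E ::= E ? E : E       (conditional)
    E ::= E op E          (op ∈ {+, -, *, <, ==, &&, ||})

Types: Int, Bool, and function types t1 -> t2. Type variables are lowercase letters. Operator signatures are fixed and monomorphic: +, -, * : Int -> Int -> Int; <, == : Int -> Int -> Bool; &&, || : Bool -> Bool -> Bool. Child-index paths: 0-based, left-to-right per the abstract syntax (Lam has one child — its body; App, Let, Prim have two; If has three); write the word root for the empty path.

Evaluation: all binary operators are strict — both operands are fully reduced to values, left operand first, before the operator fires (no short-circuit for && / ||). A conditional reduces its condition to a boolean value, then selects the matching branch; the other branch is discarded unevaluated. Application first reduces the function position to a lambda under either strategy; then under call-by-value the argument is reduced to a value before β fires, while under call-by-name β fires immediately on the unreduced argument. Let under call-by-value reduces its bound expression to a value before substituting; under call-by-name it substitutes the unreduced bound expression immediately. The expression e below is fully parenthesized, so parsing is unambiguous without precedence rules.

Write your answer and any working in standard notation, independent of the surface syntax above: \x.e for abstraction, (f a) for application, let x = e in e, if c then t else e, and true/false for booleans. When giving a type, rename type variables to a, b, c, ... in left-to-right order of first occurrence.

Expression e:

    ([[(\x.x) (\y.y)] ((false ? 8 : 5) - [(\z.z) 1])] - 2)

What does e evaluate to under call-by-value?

Trace:
step 0: ((((\x.x) (\y.y)) ((if false then 8 else 5) - ((\z.z) 1))) - 2)
step 1: [beta@0.0] (((\y.y) ((if false then 8 else 5) - ((\z.z) 1))) - 2)
step 2: [if@0.1.0] (((\y.y) (5 - ((\z.z) 1))) - 2)
step 3: [beta@0.1.1] (((\y.y) (5 - 1)) - 2)
step 4: [delta@0.1] (((\y.y) 4) - 2)
step 5: [beta@0] (4 - 2)
step 6: [delta@root] 2

Answer: 2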